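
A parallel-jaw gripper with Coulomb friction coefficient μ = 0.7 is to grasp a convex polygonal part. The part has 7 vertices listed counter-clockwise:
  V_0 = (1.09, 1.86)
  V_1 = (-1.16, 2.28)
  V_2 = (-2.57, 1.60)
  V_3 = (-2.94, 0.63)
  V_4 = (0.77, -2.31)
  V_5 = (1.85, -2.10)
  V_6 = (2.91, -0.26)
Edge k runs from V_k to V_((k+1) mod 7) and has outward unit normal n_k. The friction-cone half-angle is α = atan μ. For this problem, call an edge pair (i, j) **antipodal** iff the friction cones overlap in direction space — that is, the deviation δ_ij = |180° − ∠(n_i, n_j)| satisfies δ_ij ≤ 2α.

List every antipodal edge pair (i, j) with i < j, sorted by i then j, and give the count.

count = 10; pairs: (0,3), (0,4), (1,3), (1,4), (1,5), (2,4), (2,5), (2,6), (3,6), (4,6)

α = atan 0.7 = 34.99°;  2α = 69.98°
n_0 = (+0.1835, +0.9830)
n_1 = (-0.4344, +0.9007)
n_2 = (-0.9343, +0.3564)
n_3 = (-0.6211, -0.7837)
n_4 = (+0.1909, -0.9816)
n_5 = (+0.8665, -0.4992)
n_6 = (+0.7588, +0.6514)
  (0,1): δ = 143.68°  ·
  (0,2): δ = 100.31°  ·
  (0,3): δ = 27.82°  ✓
  (0,4): δ = 21.58°  ✓
  (0,5): δ = 70.63°  ·
  (0,6): δ = 141.22°  ·
  (1,2): δ = 136.63°  ·
  (1,3): δ = 64.14°  ✓
  (1,4): δ = 14.74°  ✓
  (1,5): δ = 34.31°  ✓
  (1,6): δ = 104.90°  ·
  (2,3): δ = 107.52°  ·
  (2,4): δ = 58.12°  ✓
  (2,5): δ = 9.07°  ✓
  (2,6): δ = 61.52°  ✓
  (3,4): δ = 130.60°  ·
  (3,5): δ = 81.55°  ·
  (3,6): δ = 10.96°  ✓
  (4,5): δ = 130.95°  ·
  (4,6): δ = 60.36°  ✓
  (5,6): δ = 109.41°  ·
antipodal pairs: 10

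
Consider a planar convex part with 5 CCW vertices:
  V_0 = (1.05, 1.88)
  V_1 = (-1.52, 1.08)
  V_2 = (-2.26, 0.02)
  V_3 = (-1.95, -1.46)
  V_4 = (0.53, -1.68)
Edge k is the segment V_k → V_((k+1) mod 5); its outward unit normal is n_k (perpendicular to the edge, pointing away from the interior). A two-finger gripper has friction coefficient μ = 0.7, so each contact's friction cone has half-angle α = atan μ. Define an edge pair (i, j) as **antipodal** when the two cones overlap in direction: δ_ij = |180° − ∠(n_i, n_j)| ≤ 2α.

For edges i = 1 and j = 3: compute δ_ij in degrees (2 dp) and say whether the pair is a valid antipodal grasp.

δ = 60.15°, valid

α = atan 0.7 = 34.99°;  2α = 69.98°
edge 1: e_1 = (-0.74, -1.06);  n_1 = (-0.8200, +0.5724)
edge 3: e_3 = (+2.48, -0.22);  n_3 = (-0.0884, -0.9961)
∠(n_1, n_3) = 119.85°
δ = |180° − 119.85°| = 60.15°
60.15° ≤ 2α = 69.98°  →  valid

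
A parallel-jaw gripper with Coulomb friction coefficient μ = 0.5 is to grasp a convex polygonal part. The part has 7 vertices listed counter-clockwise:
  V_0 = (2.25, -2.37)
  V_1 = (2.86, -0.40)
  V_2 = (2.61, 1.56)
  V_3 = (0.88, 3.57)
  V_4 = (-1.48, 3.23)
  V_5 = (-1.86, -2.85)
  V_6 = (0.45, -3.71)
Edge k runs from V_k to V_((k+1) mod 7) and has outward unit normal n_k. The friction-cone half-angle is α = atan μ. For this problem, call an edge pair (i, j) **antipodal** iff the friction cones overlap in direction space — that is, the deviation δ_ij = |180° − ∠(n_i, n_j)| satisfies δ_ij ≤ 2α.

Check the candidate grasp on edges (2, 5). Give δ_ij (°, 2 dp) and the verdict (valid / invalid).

δ = 28.86°, valid

α = atan 0.5 = 26.57°;  2α = 53.13°
edge 2: e_2 = (-1.73, +2.01);  n_2 = (+0.7579, +0.6523)
edge 5: e_5 = (+2.31, -0.86);  n_5 = (-0.3489, -0.9372)
∠(n_2, n_5) = 151.14°
δ = |180° − 151.14°| = 28.86°
28.86° ≤ 2α = 53.13°  →  valid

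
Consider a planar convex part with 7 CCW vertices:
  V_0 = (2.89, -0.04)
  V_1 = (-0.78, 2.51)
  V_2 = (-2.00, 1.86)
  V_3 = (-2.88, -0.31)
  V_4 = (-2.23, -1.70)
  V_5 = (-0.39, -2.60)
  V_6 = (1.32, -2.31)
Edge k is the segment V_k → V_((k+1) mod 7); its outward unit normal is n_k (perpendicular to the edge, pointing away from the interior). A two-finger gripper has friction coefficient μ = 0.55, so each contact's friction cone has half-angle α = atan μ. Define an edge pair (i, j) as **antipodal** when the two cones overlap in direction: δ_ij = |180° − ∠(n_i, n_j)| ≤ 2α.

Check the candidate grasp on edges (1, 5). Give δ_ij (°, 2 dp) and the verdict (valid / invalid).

α = atan 0.55 = 28.81°;  2α = 57.62°
edge 1: e_1 = (-1.22, -0.65);  n_1 = (-0.4702, +0.8826)
edge 5: e_5 = (+1.71, +0.29);  n_5 = (+0.1672, -0.9859)
∠(n_1, n_5) = 161.58°
δ = |180° − 161.58°| = 18.42°
18.42° ≤ 2α = 57.62°  →  valid

δ = 18.42°, valid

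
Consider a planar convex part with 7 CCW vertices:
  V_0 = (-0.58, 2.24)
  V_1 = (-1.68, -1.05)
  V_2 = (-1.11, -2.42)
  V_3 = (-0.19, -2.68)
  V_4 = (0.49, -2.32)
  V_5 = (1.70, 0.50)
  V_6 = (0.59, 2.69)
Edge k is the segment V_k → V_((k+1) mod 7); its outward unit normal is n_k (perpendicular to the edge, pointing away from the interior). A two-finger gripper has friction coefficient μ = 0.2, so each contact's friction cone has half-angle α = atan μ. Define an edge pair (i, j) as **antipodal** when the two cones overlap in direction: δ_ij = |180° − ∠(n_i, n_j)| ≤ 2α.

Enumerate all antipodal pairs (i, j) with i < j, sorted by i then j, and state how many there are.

count = 3; pairs: (0,4), (1,5), (3,6)

α = atan 0.2 = 11.31°;  2α = 22.62°
n_0 = (-0.9484, +0.3171)
n_1 = (-0.9233, -0.3841)
n_2 = (-0.2720, -0.9623)
n_3 = (+0.4679, -0.8838)
n_4 = (+0.9190, -0.3943)
n_5 = (+0.8920, +0.4521)
n_6 = (-0.3590, +0.9333)
  (0,1): δ = 138.92°  ·
  (0,2): δ = 87.29°  ·
  (0,3): δ = 43.62°  ·
  (0,4): δ = 4.74°  ✓
  (0,5): δ = 45.37°  ·
  (0,6): δ = 129.52°  ·
  (1,2): δ = 128.37°  ·
  (1,3): δ = 84.69°  ·
  (1,4): δ = 45.81°  ·
  (1,5): δ = 4.29°  ✓
  (1,6): δ = 88.45°  ·
  (2,3): δ = 136.32°  ·
  (2,4): δ = 97.44°  ·
  (2,5): δ = 47.34°  ·
  (2,6): δ = 36.82°  ·
  (3,4): δ = 141.12°  ·
  (3,5): δ = 91.02°  ·
  (3,6): δ = 6.86°  ✓
  (4,5): δ = 129.90°  ·
  (4,6): δ = 45.74°  ·
  (5,6): δ = 95.84°  ·
antipodal pairs: 3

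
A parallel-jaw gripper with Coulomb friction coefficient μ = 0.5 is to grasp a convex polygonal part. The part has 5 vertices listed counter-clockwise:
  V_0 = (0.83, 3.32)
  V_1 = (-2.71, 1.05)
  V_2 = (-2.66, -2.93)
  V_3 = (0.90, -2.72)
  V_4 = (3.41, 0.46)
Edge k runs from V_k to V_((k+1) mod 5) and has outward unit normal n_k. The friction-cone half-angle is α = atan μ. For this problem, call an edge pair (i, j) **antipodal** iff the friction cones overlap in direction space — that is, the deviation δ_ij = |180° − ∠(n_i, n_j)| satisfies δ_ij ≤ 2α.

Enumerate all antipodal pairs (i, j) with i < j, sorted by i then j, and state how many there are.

α = atan 0.5 = 26.57°;  2α = 53.13°
n_0 = (-0.5398, +0.8418)
n_1 = (-0.9999, -0.0126)
n_2 = (+0.0589, -0.9983)
n_3 = (+0.7849, -0.6196)
n_4 = (+0.7425, +0.6698)
  (0,1): δ = 121.95°  ·
  (0,2): δ = 29.29°  ✓
  (0,3): δ = 19.05°  ✓
  (0,4): δ = 99.38°  ·
  (1,2): δ = 87.34°  ·
  (1,3): δ = 39.00°  ✓
  (1,4): δ = 41.33°  ✓
  (2,3): δ = 131.66°  ·
  (2,4): δ = 51.32°  ✓
  (3,4): δ = 99.66°  ·
antipodal pairs: 5

count = 5; pairs: (0,2), (0,3), (1,3), (1,4), (2,4)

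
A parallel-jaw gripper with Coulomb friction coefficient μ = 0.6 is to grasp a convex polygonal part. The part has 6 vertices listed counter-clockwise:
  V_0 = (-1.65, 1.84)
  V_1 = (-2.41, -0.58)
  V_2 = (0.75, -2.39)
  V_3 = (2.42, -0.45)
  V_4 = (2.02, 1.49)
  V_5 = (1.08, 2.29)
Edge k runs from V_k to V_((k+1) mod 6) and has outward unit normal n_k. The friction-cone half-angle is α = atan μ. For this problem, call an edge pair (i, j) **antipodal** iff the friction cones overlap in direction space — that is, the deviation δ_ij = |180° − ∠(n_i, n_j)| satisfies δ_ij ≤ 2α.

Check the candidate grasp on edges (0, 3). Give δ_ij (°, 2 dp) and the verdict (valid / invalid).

δ = 29.09°, valid

α = atan 0.6 = 30.96°;  2α = 61.93°
edge 0: e_0 = (-0.76, -2.42);  n_0 = (-0.9541, +0.2996)
edge 3: e_3 = (-0.40, +1.94);  n_3 = (+0.9794, +0.2019)
∠(n_0, n_3) = 150.91°
δ = |180° − 150.91°| = 29.09°
29.09° ≤ 2α = 61.93°  →  valid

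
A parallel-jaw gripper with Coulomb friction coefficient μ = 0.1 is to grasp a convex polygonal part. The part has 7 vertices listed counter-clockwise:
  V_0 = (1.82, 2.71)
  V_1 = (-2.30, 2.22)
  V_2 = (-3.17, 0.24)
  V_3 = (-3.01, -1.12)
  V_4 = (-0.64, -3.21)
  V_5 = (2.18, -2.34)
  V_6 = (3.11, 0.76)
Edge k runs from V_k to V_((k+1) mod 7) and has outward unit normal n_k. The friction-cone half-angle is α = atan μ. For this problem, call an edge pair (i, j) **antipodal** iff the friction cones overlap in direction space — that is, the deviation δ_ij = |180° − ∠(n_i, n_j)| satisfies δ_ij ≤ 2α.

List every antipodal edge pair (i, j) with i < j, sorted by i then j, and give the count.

count = 2; pairs: (0,4), (1,5)

α = atan 0.1 = 5.71°;  2α = 11.42°
n_0 = (-0.1181, +0.9930)
n_1 = (-0.9155, +0.4023)
n_2 = (-0.9932, -0.1168)
n_3 = (-0.6614, -0.7500)
n_4 = (+0.2948, -0.9556)
n_5 = (+0.9578, -0.2873)
n_6 = (+0.8340, +0.5517)
  (0,1): δ = 120.50°  ·
  (0,2): δ = 90.07°  ·
  (0,3): δ = 48.19°  ·
  (0,4): δ = 10.36°  ✓
  (0,5): δ = 66.52°  ·
  (0,6): δ = 116.70°  ·
  (1,2): δ = 149.57°  ·
  (1,3): δ = 107.69°  ·
  (1,4): δ = 49.13°  ·
  (1,5): δ = 7.02°  ✓
  (1,6): δ = 57.21°  ·
  (2,3): δ = 138.12°  ·
  (2,4): δ = 79.56°  ·
  (2,5): δ = 23.41°  ·
  (2,6): δ = 26.78°  ·
  (3,4): δ = 121.45°  ·
  (3,5): δ = 65.29°  ·
  (3,6): δ = 15.11°  ·
  (4,5): δ = 123.84°  ·
  (4,6): δ = 73.66°  ·
  (5,6): δ = 129.81°  ·
antipodal pairs: 2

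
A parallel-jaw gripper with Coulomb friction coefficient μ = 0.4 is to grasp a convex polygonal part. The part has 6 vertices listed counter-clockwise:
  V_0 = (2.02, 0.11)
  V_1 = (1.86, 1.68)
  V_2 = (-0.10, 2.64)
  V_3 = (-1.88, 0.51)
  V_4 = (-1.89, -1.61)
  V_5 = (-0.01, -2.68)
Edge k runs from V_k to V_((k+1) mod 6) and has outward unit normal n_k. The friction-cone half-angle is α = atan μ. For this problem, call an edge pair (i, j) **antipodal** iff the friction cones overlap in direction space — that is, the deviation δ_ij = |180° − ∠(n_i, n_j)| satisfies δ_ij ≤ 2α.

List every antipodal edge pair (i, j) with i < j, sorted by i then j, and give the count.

count = 4; pairs: (0,3), (1,4), (2,5), (3,5)

α = atan 0.4 = 21.80°;  2α = 43.60°
n_0 = (+0.9948, +0.1014)
n_1 = (+0.4399, +0.8981)
n_2 = (-0.7673, +0.6412)
n_3 = (-1.0000, +0.0047)
n_4 = (-0.4946, -0.8691)
n_5 = (+0.8086, -0.5883)
  (0,1): δ = 121.91°  ·
  (0,2): δ = 45.70°  ·
  (0,3): δ = 6.09°  ✓
  (0,4): δ = 54.53°  ·
  (0,5): δ = 138.14°  ·
  (1,2): δ = 103.79°  ·
  (1,3): δ = 64.17°  ·
  (1,4): δ = 3.55°  ✓
  (1,5): δ = 80.06°  ·
  (2,3): δ = 140.39°  ·
  (2,4): δ = 79.76°  ·
  (2,5): δ = 3.85°  ✓
  (3,4): δ = 119.38°  ·
  (3,5): δ = 35.77°  ✓
  (4,5): δ = 96.39°  ·
antipodal pairs: 4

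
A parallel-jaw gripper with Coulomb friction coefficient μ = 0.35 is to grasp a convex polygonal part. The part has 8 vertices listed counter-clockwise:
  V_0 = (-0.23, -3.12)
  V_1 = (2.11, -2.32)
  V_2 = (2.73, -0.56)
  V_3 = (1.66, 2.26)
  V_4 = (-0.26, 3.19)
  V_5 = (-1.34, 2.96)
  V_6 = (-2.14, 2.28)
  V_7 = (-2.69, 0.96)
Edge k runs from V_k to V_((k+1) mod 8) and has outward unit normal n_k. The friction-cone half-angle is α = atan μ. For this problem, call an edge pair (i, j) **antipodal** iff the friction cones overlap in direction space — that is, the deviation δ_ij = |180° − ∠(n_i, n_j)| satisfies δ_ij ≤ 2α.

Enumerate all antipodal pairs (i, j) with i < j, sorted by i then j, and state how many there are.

count = 6; pairs: (0,4), (0,5), (1,5), (1,6), (2,7), (3,7)

α = atan 0.35 = 19.29°;  2α = 38.58°
n_0 = (+0.3235, -0.9462)
n_1 = (+0.9432, -0.3323)
n_2 = (+0.9350, +0.3548)
n_3 = (+0.4359, +0.9000)
n_4 = (-0.2083, +0.9781)
n_5 = (-0.6476, +0.7619)
n_6 = (-0.9231, +0.3846)
n_7 = (-0.8564, -0.5163)
  (0,1): δ = 128.28°  ·
  (0,2): δ = 88.10°  ·
  (0,3): δ = 44.72°  ·
  (0,4): δ = 6.85°  ✓
  (0,5): δ = 21.49°  ✓
  (0,6): δ = 48.51°  ·
  (0,7): δ = 102.21°  ·
  (1,2): δ = 139.82°  ·
  (1,3): δ = 96.44°  ·
  (1,4): δ = 58.57°  ·
  (1,5): δ = 30.23°  ✓
  (1,6): δ = 3.21°  ✓
  (1,7): δ = 50.49°  ·
  (2,3): δ = 136.62°  ·
  (2,4): δ = 98.76°  ·
  (2,5): δ = 70.41°  ·
  (2,6): δ = 43.40°  ·
  (2,7): δ = 10.31°  ✓
  (3,4): δ = 142.13°  ·
  (3,5): δ = 113.79°  ·
  (3,6): δ = 86.78°  ·
  (3,7): δ = 33.07°  ✓
  (4,5): δ = 151.66°  ·
  (4,6): δ = 124.64°  ·
  (4,7): δ = 70.93°  ·
  (5,6): δ = 152.98°  ·
  (5,7): δ = 99.28°  ·
  (6,7): δ = 126.29°  ·
antipodal pairs: 6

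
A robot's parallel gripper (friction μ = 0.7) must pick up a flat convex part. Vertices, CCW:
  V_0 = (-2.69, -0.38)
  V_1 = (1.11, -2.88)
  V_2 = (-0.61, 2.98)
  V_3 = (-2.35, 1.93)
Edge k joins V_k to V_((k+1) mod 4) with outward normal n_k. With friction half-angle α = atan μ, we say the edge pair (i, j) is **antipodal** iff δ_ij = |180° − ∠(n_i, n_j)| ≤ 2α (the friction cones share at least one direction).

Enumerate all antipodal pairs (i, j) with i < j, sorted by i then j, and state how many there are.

count = 3; pairs: (0,1), (0,2), (1,3)

α = atan 0.7 = 34.99°;  2α = 69.98°
n_0 = (-0.5496, -0.8354)
n_1 = (+0.9595, +0.2816)
n_2 = (-0.5167, +0.8562)
n_3 = (-0.9893, +0.1456)
  (0,1): δ = 40.30°  ✓
  (0,2): δ = 64.45°  ✓
  (0,3): δ = 114.97°  ·
  (1,2): δ = 75.25°  ·
  (1,3): δ = 24.73°  ✓
  (2,3): δ = 129.48°  ·
antipodal pairs: 3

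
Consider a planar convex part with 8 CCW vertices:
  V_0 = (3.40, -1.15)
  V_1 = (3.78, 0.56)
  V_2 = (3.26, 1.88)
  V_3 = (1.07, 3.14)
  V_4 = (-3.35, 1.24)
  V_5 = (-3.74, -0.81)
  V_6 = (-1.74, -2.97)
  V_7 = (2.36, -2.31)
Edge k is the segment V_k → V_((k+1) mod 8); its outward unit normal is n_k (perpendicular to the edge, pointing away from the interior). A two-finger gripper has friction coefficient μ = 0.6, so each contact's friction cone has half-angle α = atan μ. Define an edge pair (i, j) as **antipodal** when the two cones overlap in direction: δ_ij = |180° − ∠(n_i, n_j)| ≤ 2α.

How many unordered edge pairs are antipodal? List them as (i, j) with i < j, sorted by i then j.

count = 10; pairs: (0,3), (0,4), (0,5), (1,4), (1,5), (2,5), (2,6), (3,6), (3,7), (4,7)

α = atan 0.6 = 30.96°;  2α = 61.93°
n_0 = (+0.9762, -0.2169)
n_1 = (+0.9304, +0.3665)
n_2 = (+0.4987, +0.8668)
n_3 = (-0.3949, +0.9187)
n_4 = (-0.9824, +0.1869)
n_5 = (-0.7338, -0.6794)
n_6 = (+0.1589, -0.9873)
n_7 = (+0.7446, -0.6675)
  (0,1): δ = 145.97°  ·
  (0,2): δ = 107.38°  ·
  (0,3): δ = 54.21°  ✓
  (0,4): δ = 1.76°  ✓
  (0,5): δ = 55.33°  ✓
  (0,6): δ = 111.67°  ·
  (0,7): δ = 150.65°  ·
  (1,2): δ = 141.42°  ·
  (1,3): δ = 88.24°  ·
  (1,4): δ = 32.27°  ✓
  (1,5): δ = 21.30°  ✓
  (1,6): δ = 77.64°  ·
  (1,7): δ = 116.62°  ·
  (2,3): δ = 126.83°  ·
  (2,4): δ = 70.86°  ·
  (2,5): δ = 17.29°  ✓
  (2,6): δ = 39.06°  ✓
  (2,7): δ = 78.04°  ·
  (3,4): δ = 124.03°  ·
  (3,5): δ = 70.46°  ·
  (3,6): δ = 14.12°  ✓
  (3,7): δ = 24.86°  ✓
  (4,5): δ = 126.43°  ·
  (4,6): δ = 70.08°  ·
  (4,7): δ = 31.11°  ✓
  (5,6): δ = 123.65°  ·
  (5,7): δ = 84.68°  ·
  (6,7): δ = 141.02°  ·
antipodal pairs: 10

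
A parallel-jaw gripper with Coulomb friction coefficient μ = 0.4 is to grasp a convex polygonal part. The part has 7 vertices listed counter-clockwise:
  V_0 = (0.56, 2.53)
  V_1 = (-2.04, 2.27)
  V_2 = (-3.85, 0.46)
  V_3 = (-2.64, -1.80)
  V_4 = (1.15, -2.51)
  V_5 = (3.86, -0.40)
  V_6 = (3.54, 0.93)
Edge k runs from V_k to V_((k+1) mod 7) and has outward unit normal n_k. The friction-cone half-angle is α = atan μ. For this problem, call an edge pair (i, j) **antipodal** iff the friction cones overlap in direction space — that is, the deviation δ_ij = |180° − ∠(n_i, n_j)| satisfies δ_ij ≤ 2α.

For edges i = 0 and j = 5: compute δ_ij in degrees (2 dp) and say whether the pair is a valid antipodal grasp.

δ = 97.82°, invalid

α = atan 0.4 = 21.80°;  2α = 43.60°
edge 0: e_0 = (-2.60, -0.26);  n_0 = (-0.0995, +0.9950)
edge 5: e_5 = (-0.32, +1.33);  n_5 = (+0.9723, +0.2339)
∠(n_0, n_5) = 82.18°
δ = |180° − 82.18°| = 97.82°
97.82° > 2α = 43.60°  →  invalid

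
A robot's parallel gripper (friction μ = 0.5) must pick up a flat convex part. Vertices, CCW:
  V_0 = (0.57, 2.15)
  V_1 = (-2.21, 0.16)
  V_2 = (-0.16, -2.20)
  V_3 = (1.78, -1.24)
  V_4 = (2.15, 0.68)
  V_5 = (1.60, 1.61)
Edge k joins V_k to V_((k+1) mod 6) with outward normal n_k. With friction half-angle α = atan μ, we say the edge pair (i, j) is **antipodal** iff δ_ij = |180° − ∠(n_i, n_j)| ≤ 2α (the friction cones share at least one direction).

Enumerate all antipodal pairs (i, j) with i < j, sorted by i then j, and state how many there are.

count = 5; pairs: (0,2), (0,3), (1,3), (1,4), (1,5)

α = atan 0.5 = 26.57°;  2α = 53.13°
n_0 = (-0.5821, +0.8131)
n_1 = (-0.7549, -0.6558)
n_2 = (+0.4435, -0.8963)
n_3 = (+0.9819, -0.1892)
n_4 = (+0.8607, +0.5090)
n_5 = (+0.4643, +0.8857)
  (0,1): δ = 84.62°  ·
  (0,2): δ = 9.27°  ✓
  (0,3): δ = 43.50°  ✓
  (0,4): δ = 85.00°  ·
  (0,5): δ = 116.74°  ·
  (1,2): δ = 104.65°  ·
  (1,3): δ = 51.89°  ✓
  (1,4): δ = 10.38°  ✓
  (1,5): δ = 21.35°  ✓
  (2,3): δ = 127.24°  ·
  (2,4): δ = 85.73°  ·
  (2,5): δ = 54.00°  ·
  (3,4): δ = 138.49°  ·
  (3,5): δ = 106.76°  ·
  (4,5): δ = 148.27°  ·
antipodal pairs: 5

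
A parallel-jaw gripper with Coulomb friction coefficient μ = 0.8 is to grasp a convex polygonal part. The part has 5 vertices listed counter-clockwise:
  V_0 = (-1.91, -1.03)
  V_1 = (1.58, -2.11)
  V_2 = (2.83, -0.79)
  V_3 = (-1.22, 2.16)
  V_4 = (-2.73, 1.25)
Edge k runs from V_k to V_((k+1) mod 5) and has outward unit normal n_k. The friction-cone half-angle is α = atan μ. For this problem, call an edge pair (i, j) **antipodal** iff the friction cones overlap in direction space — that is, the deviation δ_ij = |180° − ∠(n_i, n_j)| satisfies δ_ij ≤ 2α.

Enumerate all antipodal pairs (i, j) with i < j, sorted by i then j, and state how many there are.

α = atan 0.8 = 38.66°;  2α = 77.32°
n_0 = (-0.2956, -0.9553)
n_1 = (+0.7261, -0.6876)
n_2 = (+0.5888, +0.8083)
n_3 = (-0.5162, +0.8565)
n_4 = (-0.9410, -0.3384)
  (0,1): δ = 116.24°  ·
  (0,2): δ = 18.87°  ✓
  (0,3): δ = 48.27°  ✓
  (0,4): δ = 126.98°  ·
  (1,2): δ = 82.63°  ·
  (1,3): δ = 15.48°  ✓
  (1,4): δ = 63.22°  ✓
  (2,3): δ = 112.86°  ·
  (2,4): δ = 34.15°  ✓
  (3,4): δ = 101.29°  ·
antipodal pairs: 5

count = 5; pairs: (0,2), (0,3), (1,3), (1,4), (2,4)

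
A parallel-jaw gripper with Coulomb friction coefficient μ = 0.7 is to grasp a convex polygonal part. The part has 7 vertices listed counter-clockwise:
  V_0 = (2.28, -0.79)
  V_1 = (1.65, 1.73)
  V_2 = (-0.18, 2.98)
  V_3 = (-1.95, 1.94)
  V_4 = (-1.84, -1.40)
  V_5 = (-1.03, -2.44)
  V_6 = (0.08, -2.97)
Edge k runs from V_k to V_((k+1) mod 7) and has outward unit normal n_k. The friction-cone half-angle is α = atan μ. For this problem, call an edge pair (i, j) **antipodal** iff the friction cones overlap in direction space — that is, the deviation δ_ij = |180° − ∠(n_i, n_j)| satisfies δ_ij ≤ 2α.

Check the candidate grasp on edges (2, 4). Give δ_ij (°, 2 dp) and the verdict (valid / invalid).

α = atan 0.7 = 34.99°;  2α = 69.98°
edge 2: e_2 = (-1.77, -1.04);  n_2 = (-0.5066, +0.8622)
edge 4: e_4 = (+0.81, -1.04);  n_4 = (-0.7889, -0.6145)
∠(n_2, n_4) = 97.48°
δ = |180° − 97.48°| = 82.52°
82.52° > 2α = 69.98°  →  invalid

δ = 82.52°, invalid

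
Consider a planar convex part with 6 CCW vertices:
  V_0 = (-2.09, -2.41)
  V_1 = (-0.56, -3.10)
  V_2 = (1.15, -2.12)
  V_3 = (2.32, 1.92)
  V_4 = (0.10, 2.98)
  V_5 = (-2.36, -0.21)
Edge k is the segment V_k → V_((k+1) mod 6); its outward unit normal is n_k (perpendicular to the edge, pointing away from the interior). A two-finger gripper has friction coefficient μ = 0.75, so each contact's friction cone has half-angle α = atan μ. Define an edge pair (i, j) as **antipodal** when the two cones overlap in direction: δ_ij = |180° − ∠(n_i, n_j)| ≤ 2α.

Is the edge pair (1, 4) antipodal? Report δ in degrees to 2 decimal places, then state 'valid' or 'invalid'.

α = atan 0.75 = 36.87°;  2α = 73.74°
edge 1: e_1 = (+1.71, +0.98);  n_1 = (+0.4972, -0.8676)
edge 4: e_4 = (-2.46, -3.19);  n_4 = (-0.7919, +0.6107)
∠(n_1, n_4) = 157.45°
δ = |180° − 157.45°| = 22.55°
22.55° ≤ 2α = 73.74°  →  valid

δ = 22.55°, valid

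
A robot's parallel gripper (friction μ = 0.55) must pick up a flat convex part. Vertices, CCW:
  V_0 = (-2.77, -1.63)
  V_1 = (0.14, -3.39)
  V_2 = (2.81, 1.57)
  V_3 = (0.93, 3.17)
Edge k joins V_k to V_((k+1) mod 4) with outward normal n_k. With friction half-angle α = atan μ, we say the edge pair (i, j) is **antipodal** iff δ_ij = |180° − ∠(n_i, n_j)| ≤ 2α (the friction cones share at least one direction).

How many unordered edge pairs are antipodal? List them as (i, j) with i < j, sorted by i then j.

count = 2; pairs: (0,2), (1,3)

α = atan 0.55 = 28.81°;  2α = 57.62°
n_0 = (-0.5175, -0.8557)
n_1 = (+0.8805, -0.4740)
n_2 = (+0.6481, +0.7615)
n_3 = (-0.7920, +0.6105)
  (0,1): δ = 87.13°  ·
  (0,2): δ = 9.23°  ✓
  (0,3): δ = 83.54°  ·
  (1,2): δ = 102.11°  ·
  (1,3): δ = 9.33°  ✓
  (2,3): δ = 87.23°  ·
antipodal pairs: 2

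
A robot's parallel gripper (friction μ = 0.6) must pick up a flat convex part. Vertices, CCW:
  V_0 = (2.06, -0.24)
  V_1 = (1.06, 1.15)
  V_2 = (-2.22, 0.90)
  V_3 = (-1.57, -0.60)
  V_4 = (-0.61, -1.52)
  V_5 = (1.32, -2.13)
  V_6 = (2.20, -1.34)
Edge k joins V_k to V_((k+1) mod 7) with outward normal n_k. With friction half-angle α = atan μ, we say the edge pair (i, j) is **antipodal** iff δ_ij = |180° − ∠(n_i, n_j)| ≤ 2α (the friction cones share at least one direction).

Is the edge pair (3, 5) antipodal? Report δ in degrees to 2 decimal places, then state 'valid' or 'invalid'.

α = atan 0.6 = 30.96°;  2α = 61.93°
edge 3: e_3 = (+0.96, -0.92);  n_3 = (-0.6919, -0.7220)
edge 5: e_5 = (+0.88, +0.79);  n_5 = (+0.6680, -0.7441)
∠(n_3, n_5) = 85.70°
δ = |180° − 85.70°| = 94.30°
94.30° > 2α = 61.93°  →  invalid

δ = 94.30°, invalid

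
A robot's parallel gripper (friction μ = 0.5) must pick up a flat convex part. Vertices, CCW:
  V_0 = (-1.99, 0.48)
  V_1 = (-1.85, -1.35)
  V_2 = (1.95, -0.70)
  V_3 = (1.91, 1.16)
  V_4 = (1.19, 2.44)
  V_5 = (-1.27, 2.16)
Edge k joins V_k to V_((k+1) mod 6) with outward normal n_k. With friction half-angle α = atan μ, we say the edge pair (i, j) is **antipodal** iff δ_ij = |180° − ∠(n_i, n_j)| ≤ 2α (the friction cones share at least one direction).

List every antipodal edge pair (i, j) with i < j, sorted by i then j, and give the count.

α = atan 0.5 = 26.57°;  2α = 53.13°
n_0 = (-0.9971, -0.0763)
n_1 = (+0.1686, -0.9857)
n_2 = (+0.9998, +0.0215)
n_3 = (+0.8716, +0.4903)
n_4 = (-0.1131, +0.9936)
n_5 = (-0.9191, +0.3939)
  (0,1): δ = 84.67°  ·
  (0,2): δ = 3.14°  ✓
  (0,3): δ = 24.98°  ✓
  (0,4): δ = 92.12°  ·
  (0,5): δ = 152.43°  ·
  (1,2): δ = 98.47°  ·
  (1,3): δ = 70.35°  ·
  (1,4): δ = 3.21°  ✓
  (1,5): δ = 57.09°  ·
  (2,3): δ = 151.87°  ·
  (2,4): δ = 84.74°  ·
  (2,5): δ = 24.43°  ✓
  (3,4): δ = 112.86°  ·
  (3,5): δ = 52.56°  ✓
  (4,5): δ = 119.69°  ·
antipodal pairs: 5

count = 5; pairs: (0,2), (0,3), (1,4), (2,5), (3,5)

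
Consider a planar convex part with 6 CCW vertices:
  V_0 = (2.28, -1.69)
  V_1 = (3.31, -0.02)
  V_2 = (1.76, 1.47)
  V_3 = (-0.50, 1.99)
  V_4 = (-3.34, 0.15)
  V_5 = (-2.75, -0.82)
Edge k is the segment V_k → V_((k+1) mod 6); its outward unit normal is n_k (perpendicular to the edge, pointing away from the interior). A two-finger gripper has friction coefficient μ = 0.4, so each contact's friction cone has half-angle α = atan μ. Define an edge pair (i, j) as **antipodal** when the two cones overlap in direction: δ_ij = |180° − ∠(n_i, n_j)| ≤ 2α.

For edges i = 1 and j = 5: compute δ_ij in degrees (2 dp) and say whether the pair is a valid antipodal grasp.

α = atan 0.4 = 21.80°;  2α = 43.60°
edge 1: e_1 = (-1.55, +1.49);  n_1 = (+0.6930, +0.7209)
edge 5: e_5 = (+5.03, -0.87);  n_5 = (-0.1704, -0.9854)
∠(n_1, n_5) = 145.94°
δ = |180° − 145.94°| = 34.06°
34.06° ≤ 2α = 43.60°  →  valid

δ = 34.06°, valid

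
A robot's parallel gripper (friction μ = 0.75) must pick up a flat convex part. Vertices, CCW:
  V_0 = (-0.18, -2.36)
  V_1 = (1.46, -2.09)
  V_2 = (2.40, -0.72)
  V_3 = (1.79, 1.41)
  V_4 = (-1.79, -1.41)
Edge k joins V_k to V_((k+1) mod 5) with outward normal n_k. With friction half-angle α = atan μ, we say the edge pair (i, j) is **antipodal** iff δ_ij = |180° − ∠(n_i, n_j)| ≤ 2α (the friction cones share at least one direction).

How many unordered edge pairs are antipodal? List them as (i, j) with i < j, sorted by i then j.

α = atan 0.75 = 36.87°;  2α = 73.74°
n_0 = (+0.1624, -0.9867)
n_1 = (+0.8246, -0.5658)
n_2 = (+0.9614, +0.2753)
n_3 = (-0.6188, +0.7856)
n_4 = (-0.5082, -0.8612)
  (0,1): δ = 133.80°  ·
  (0,2): δ = 83.37°  ·
  (0,3): δ = 28.88°  ✓
  (0,4): δ = 140.11°  ·
  (1,2): δ = 129.56°  ·
  (1,3): δ = 17.32°  ✓
  (1,4): δ = 93.91°  ·
  (2,3): δ = 67.75°  ✓
  (2,4): δ = 43.48°  ✓
  (3,4): δ = 68.77°  ✓
antipodal pairs: 5

count = 5; pairs: (0,3), (1,3), (2,3), (2,4), (3,4)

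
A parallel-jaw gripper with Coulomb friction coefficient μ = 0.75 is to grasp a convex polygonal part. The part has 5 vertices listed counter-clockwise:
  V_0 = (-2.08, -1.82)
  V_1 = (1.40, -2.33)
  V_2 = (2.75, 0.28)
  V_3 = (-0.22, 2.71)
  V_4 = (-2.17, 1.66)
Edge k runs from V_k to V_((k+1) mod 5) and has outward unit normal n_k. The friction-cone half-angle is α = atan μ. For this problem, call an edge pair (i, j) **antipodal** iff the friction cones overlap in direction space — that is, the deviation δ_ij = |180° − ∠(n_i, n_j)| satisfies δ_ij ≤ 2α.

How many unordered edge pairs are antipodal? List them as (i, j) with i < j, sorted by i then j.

count = 5; pairs: (0,2), (0,3), (1,3), (1,4), (2,4)

α = atan 0.75 = 36.87°;  2α = 73.74°
n_0 = (-0.1450, -0.9894)
n_1 = (+0.8882, -0.4594)
n_2 = (+0.6332, +0.7740)
n_3 = (-0.4741, +0.8805)
n_4 = (-0.9997, -0.0259)
  (0,1): δ = 109.01°  ·
  (0,2): δ = 30.95°  ✓
  (0,3): δ = 36.64°  ✓
  (0,4): δ = 99.82°  ·
  (1,2): δ = 101.94°  ·
  (1,3): δ = 34.35°  ✓
  (1,4): δ = 28.83°  ✓
  (2,3): δ = 112.41°  ·
  (2,4): δ = 49.23°  ✓
  (3,4): δ = 116.82°  ·
antipodal pairs: 5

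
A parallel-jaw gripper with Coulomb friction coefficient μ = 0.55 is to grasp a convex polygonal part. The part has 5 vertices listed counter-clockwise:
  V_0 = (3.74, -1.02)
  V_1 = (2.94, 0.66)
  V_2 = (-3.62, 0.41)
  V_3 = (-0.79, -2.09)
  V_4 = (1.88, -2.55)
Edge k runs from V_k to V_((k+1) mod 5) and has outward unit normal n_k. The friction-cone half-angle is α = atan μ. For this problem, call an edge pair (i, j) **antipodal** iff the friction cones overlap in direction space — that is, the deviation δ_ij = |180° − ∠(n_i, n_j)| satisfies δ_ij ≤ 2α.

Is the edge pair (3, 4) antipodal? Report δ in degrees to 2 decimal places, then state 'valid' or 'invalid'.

α = atan 0.55 = 28.81°;  2α = 57.62°
edge 3: e_3 = (+2.67, -0.46);  n_3 = (-0.1698, -0.9855)
edge 4: e_4 = (+1.86, +1.53);  n_4 = (+0.6353, -0.7723)
∠(n_3, n_4) = 49.22°
δ = |180° − 49.22°| = 130.78°
130.78° > 2α = 57.62°  →  invalid

δ = 130.78°, invalid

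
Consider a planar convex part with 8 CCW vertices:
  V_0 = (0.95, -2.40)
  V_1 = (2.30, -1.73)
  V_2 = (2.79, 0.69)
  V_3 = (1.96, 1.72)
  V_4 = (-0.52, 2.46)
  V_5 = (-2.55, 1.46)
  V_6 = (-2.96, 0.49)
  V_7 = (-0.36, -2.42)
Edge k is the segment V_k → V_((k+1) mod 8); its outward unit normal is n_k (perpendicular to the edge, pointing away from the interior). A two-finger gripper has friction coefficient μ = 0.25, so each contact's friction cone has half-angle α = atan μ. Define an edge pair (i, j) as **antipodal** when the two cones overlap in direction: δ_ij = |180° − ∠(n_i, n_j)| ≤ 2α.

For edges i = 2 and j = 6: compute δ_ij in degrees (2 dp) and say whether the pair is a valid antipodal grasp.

δ = 2.92°, valid

α = atan 0.25 = 14.04°;  2α = 28.07°
edge 2: e_2 = (-0.83, +1.03);  n_2 = (+0.7787, +0.6275)
edge 6: e_6 = (+2.60, -2.91);  n_6 = (-0.7457, -0.6663)
∠(n_2, n_6) = 177.08°
δ = |180° − 177.08°| = 2.92°
2.92° ≤ 2α = 28.07°  →  valid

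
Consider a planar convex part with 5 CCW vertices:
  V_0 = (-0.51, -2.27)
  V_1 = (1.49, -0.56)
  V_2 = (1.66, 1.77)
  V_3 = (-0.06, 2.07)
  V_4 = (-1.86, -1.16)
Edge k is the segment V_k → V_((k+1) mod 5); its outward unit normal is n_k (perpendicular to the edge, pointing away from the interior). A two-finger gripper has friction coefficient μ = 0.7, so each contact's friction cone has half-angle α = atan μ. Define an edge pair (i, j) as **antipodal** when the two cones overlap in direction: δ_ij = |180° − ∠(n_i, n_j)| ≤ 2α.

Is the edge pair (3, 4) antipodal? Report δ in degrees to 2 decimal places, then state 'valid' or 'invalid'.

δ = 100.30°, invalid

α = atan 0.7 = 34.99°;  2α = 69.98°
edge 3: e_3 = (-1.80, -3.23);  n_3 = (-0.8735, +0.4868)
edge 4: e_4 = (+1.35, -1.11);  n_4 = (-0.6351, -0.7724)
∠(n_3, n_4) = 79.70°
δ = |180° − 79.70°| = 100.30°
100.30° > 2α = 69.98°  →  invalid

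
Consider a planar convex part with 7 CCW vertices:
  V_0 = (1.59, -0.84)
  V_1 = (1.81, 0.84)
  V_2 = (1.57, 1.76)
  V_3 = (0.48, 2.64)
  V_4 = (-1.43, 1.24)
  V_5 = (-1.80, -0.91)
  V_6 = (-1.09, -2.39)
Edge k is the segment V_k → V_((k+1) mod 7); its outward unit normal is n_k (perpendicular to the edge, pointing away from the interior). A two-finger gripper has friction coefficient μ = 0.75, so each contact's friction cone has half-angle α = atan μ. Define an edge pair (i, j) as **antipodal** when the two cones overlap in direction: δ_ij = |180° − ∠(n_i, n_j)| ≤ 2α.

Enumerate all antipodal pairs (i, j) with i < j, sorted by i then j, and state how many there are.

α = atan 0.75 = 36.87°;  2α = 73.74°
n_0 = (+0.9915, -0.1298)
n_1 = (+0.9676, +0.2524)
n_2 = (+0.6282, +0.7781)
n_3 = (-0.5912, +0.8065)
n_4 = (-0.9855, +0.1696)
n_5 = (-0.9016, -0.4325)
n_6 = (+0.5007, -0.8656)
  (0,1): δ = 157.92°  ·
  (0,2): δ = 121.45°  ·
  (0,3): δ = 46.30°  ✓
  (0,4): δ = 2.30°  ✓
  (0,5): δ = 33.09°  ✓
  (0,6): δ = 127.50°  ·
  (1,2): δ = 143.54°  ·
  (1,3): δ = 68.38°  ✓
  (1,4): δ = 24.39°  ✓
  (1,5): δ = 11.01°  ✓
  (1,6): δ = 105.42°  ·
  (2,3): δ = 104.84°  ·
  (2,4): δ = 60.85°  ✓
  (2,5): δ = 25.46°  ✓
  (2,6): δ = 68.96°  ✓
  (3,4): δ = 136.01°  ·
  (3,5): δ = 100.61°  ·
  (3,6): δ = 6.20°  ✓
  (4,5): δ = 144.61°  ·
  (4,6): δ = 50.19°  ✓
  (5,6): δ = 85.59°  ·
antipodal pairs: 11

count = 11; pairs: (0,3), (0,4), (0,5), (1,3), (1,4), (1,5), (2,4), (2,5), (2,6), (3,6), (4,6)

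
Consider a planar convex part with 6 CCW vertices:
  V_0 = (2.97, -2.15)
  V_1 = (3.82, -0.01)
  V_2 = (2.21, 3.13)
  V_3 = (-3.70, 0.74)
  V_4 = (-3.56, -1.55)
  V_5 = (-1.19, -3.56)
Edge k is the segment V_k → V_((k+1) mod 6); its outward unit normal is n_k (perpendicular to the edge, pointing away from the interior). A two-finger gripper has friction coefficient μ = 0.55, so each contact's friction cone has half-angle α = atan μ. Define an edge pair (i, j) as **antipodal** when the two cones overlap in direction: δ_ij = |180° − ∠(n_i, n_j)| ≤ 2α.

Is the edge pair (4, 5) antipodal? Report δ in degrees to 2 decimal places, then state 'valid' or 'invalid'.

δ = 120.97°, invalid

α = atan 0.55 = 28.81°;  2α = 57.62°
edge 4: e_4 = (+2.37, -2.01);  n_4 = (-0.6468, -0.7627)
edge 5: e_5 = (+4.16, +1.41);  n_5 = (+0.3210, -0.9471)
∠(n_4, n_5) = 59.03°
δ = |180° − 59.03°| = 120.97°
120.97° > 2α = 57.62°  →  invalid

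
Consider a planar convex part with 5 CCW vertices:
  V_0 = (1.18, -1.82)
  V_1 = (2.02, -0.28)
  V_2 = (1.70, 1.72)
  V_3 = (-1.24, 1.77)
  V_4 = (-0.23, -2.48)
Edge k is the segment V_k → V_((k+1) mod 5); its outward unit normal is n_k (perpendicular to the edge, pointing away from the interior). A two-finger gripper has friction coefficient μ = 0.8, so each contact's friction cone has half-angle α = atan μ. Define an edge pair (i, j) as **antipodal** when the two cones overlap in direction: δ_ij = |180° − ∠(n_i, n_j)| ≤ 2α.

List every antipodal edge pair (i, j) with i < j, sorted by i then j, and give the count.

count = 5; pairs: (0,2), (0,3), (1,3), (2,3), (2,4)

α = atan 0.8 = 38.66°;  2α = 77.32°
n_0 = (+0.8779, -0.4789)
n_1 = (+0.9874, +0.1580)
n_2 = (+0.0170, +0.9999)
n_3 = (-0.9729, -0.2312)
n_4 = (+0.4239, -0.9057)
  (0,1): δ = 142.30°  ·
  (0,2): δ = 62.36°  ✓
  (0,3): δ = 41.98°  ✓
  (0,4): δ = 143.69°  ·
  (1,2): δ = 100.06°  ·
  (1,3): δ = 4.28°  ✓
  (1,4): δ = 105.99°  ·
  (2,3): δ = 75.66°  ✓
  (2,4): δ = 26.06°  ✓
  (3,4): δ = 78.28°  ·
antipodal pairs: 5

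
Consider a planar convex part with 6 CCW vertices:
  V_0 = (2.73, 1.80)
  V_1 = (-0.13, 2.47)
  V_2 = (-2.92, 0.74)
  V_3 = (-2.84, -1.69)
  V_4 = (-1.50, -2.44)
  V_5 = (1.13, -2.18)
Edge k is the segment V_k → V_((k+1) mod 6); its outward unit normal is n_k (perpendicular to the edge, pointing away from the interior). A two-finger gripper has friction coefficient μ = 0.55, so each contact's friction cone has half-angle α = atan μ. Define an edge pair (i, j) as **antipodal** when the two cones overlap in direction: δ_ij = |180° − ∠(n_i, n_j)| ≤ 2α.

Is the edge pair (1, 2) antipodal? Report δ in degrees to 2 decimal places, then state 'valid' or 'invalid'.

α = atan 0.55 = 28.81°;  2α = 57.62°
edge 1: e_1 = (-2.79, -1.73);  n_1 = (-0.5270, +0.8499)
edge 2: e_2 = (+0.08, -2.43);  n_2 = (-0.9995, -0.0329)
∠(n_1, n_2) = 60.08°
δ = |180° − 60.08°| = 119.92°
119.92° > 2α = 57.62°  →  invalid

δ = 119.92°, invalid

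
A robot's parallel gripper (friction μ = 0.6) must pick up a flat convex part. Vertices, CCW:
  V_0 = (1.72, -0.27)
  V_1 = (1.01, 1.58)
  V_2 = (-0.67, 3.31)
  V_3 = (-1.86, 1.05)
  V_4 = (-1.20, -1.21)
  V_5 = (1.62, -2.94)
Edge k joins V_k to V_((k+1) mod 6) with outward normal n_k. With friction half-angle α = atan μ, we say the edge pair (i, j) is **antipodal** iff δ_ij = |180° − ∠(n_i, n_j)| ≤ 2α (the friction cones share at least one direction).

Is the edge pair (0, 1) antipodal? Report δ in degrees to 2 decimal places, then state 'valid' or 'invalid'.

δ = 156.84°, invalid

α = atan 0.6 = 30.96°;  2α = 61.93°
edge 0: e_0 = (-0.71, +1.85);  n_0 = (+0.9336, +0.3583)
edge 1: e_1 = (-1.68, +1.73);  n_1 = (+0.7174, +0.6967)
∠(n_0, n_1) = 23.16°
δ = |180° − 23.16°| = 156.84°
156.84° > 2α = 61.93°  →  invalid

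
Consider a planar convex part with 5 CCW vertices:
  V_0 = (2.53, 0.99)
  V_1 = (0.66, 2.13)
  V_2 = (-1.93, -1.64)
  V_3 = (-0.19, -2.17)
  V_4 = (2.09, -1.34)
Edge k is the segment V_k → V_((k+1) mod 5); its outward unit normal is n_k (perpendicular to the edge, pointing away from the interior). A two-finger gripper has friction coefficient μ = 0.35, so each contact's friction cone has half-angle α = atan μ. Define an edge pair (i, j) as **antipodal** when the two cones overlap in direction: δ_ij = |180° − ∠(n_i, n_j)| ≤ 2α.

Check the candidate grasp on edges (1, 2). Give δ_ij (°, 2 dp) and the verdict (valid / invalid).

δ = 72.45°, invalid

α = atan 0.35 = 19.29°;  2α = 38.58°
edge 1: e_1 = (-2.59, -3.77);  n_1 = (-0.8242, +0.5663)
edge 2: e_2 = (+1.74, -0.53);  n_2 = (-0.2914, -0.9566)
∠(n_1, n_2) = 107.55°
δ = |180° − 107.55°| = 72.45°
72.45° > 2α = 38.58°  →  invalid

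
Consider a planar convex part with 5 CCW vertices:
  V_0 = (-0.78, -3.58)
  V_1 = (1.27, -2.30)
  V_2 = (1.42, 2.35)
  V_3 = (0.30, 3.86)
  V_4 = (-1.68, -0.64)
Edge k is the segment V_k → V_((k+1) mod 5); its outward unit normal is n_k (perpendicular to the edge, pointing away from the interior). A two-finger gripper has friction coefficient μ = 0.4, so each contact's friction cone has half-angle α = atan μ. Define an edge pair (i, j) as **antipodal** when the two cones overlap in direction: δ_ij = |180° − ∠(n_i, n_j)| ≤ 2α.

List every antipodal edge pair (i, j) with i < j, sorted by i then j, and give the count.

count = 4; pairs: (0,3), (1,3), (1,4), (2,4)

α = atan 0.4 = 21.80°;  2α = 43.60°
n_0 = (+0.5296, -0.8482)
n_1 = (+0.9995, -0.0322)
n_2 = (+0.8032, +0.5957)
n_3 = (-0.9153, +0.4027)
n_4 = (-0.9562, -0.2927)
  (0,1): δ = 123.83°  ·
  (0,2): δ = 85.42°  ·
  (0,3): δ = 34.27°  ✓
  (0,4): δ = 75.04°  ·
  (1,2): δ = 141.59°  ·
  (1,3): δ = 21.90°  ✓
  (1,4): δ = 18.87°  ✓
  (2,3): δ = 60.31°  ·
  (2,4): δ = 19.54°  ✓
  (3,4): δ = 139.23°  ·
antipodal pairs: 4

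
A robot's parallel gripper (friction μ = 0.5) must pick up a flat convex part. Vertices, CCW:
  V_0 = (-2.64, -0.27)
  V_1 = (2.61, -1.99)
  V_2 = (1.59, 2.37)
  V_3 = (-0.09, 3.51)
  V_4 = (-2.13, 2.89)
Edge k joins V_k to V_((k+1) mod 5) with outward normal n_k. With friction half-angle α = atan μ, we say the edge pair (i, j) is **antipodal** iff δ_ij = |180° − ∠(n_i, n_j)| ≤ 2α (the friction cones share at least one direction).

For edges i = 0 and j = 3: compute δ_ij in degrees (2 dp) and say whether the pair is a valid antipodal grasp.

α = atan 0.5 = 26.57°;  2α = 53.13°
edge 0: e_0 = (+5.25, -1.72);  n_0 = (-0.3113, -0.9503)
edge 3: e_3 = (-2.04, -0.62);  n_3 = (-0.2908, +0.9568)
∠(n_0, n_3) = 144.96°
δ = |180° − 144.96°| = 35.04°
35.04° ≤ 2α = 53.13°  →  valid

δ = 35.04°, valid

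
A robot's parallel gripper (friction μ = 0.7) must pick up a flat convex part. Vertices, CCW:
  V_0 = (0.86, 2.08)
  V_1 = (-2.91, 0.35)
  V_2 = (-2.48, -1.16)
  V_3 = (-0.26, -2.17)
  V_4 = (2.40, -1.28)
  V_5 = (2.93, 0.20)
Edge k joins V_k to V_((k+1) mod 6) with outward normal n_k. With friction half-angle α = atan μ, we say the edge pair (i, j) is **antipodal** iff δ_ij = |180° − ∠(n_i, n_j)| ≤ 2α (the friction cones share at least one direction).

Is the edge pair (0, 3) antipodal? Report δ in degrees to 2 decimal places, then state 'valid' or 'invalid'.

δ = 6.15°, valid

α = atan 0.7 = 34.99°;  2α = 69.98°
edge 0: e_0 = (-3.77, -1.73);  n_0 = (-0.4171, +0.9089)
edge 3: e_3 = (+2.66, +0.89);  n_3 = (+0.3173, -0.9483)
∠(n_0, n_3) = 173.85°
δ = |180° − 173.85°| = 6.15°
6.15° ≤ 2α = 69.98°  →  valid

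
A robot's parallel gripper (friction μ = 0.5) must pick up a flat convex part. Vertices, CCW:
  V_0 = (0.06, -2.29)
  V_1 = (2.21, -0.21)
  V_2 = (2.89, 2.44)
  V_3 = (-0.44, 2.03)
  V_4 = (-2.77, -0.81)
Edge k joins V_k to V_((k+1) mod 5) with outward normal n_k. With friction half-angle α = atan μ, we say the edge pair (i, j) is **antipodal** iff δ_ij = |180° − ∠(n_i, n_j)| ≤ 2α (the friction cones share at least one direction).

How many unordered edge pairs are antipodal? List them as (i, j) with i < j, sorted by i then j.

α = atan 0.5 = 26.57°;  2α = 53.13°
n_0 = (+0.6953, -0.7187)
n_1 = (+0.9686, -0.2486)
n_2 = (-0.1222, +0.9925)
n_3 = (-0.7731, +0.6343)
n_4 = (-0.4634, -0.8861)
  (0,1): δ = 148.44°  ·
  (0,2): δ = 37.03°  ✓
  (0,3): δ = 6.58°  ✓
  (0,4): δ = 108.34°  ·
  (1,2): δ = 68.59°  ·
  (1,3): δ = 24.97°  ✓
  (1,4): δ = 76.78°  ·
  (2,3): δ = 136.39°  ·
  (2,4): δ = 34.63°  ✓
  (3,4): δ = 78.24°  ·
antipodal pairs: 4

count = 4; pairs: (0,2), (0,3), (1,3), (2,4)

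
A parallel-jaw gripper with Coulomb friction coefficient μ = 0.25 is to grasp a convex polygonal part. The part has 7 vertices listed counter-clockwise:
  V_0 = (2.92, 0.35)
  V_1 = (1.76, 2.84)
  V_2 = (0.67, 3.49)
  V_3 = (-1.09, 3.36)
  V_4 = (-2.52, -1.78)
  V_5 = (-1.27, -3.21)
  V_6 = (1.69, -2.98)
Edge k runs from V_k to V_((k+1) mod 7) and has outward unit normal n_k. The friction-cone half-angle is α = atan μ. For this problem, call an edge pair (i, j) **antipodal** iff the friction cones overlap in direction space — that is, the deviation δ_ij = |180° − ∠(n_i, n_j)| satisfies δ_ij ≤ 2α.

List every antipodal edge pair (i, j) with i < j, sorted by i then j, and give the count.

α = atan 0.25 = 14.04°;  2α = 28.07°
n_0 = (+0.9065, +0.4223)
n_1 = (+0.5122, +0.8589)
n_2 = (-0.0737, +0.9973)
n_3 = (-0.9634, +0.2680)
n_4 = (-0.7529, -0.6581)
n_5 = (+0.0775, -0.9970)
n_6 = (+0.9381, -0.3465)
  (0,1): δ = 145.79°  ·
  (0,2): δ = 110.75°  ·
  (0,3): δ = 40.53°  ·
  (0,4): δ = 16.18°  ✓
  (0,5): δ = 69.46°  ·
  (0,6): δ = 134.75°  ·
  (1,2): δ = 144.97°  ·
  (1,3): δ = 74.74°  ·
  (1,4): δ = 18.03°  ✓
  (1,5): δ = 35.25°  ·
  (1,6): δ = 100.54°  ·
  (2,3): δ = 109.77°  ·
  (2,4): δ = 53.07°  ·
  (2,5): δ = 0.22°  ✓
  (2,6): δ = 65.50°  ·
  (3,4): δ = 123.30°  ·
  (3,5): δ = 70.01°  ·
  (3,6): δ = 4.73°  ✓
  (4,5): δ = 126.71°  ·
  (4,6): δ = 61.43°  ·
  (5,6): δ = 114.72°  ·
antipodal pairs: 4

count = 4; pairs: (0,4), (1,4), (2,5), (3,6)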